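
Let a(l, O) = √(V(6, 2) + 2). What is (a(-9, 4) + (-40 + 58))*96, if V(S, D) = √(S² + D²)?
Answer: 1728 + 96*√(2 + 2*√10) ≈ 2005.0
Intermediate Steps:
V(S, D) = √(D² + S²)
a(l, O) = √(2 + 2*√10) (a(l, O) = √(√(2² + 6²) + 2) = √(√(4 + 36) + 2) = √(√40 + 2) = √(2*√10 + 2) = √(2 + 2*√10))
(a(-9, 4) + (-40 + 58))*96 = (√(2 + 2*√10) + (-40 + 58))*96 = (√(2 + 2*√10) + 18)*96 = (18 + √(2 + 2*√10))*96 = 1728 + 96*√(2 + 2*√10)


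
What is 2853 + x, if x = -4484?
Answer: -1631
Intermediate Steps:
2853 + x = 2853 - 4484 = -1631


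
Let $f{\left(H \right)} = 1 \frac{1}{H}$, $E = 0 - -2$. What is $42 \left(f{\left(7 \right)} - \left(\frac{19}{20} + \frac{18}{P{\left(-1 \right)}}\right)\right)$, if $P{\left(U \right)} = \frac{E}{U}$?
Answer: $\frac{3441}{10} \approx 344.1$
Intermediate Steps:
$E = 2$ ($E = 0 + 2 = 2$)
$P{\left(U \right)} = \frac{2}{U}$
$f{\left(H \right)} = \frac{1}{H}$
$42 \left(f{\left(7 \right)} - \left(\frac{19}{20} + \frac{18}{P{\left(-1 \right)}}\right)\right) = 42 \left(\frac{1}{7} - \left(-9 + \frac{19}{20}\right)\right) = 42 \left(\frac{1}{7} - \left(\frac{19}{20} + \frac{18}{2 \left(-1\right)}\right)\right) = 42 \left(\frac{1}{7} - \left(\frac{19}{20} + \frac{18}{-2}\right)\right) = 42 \left(\frac{1}{7} - - \frac{161}{20}\right) = 42 \left(\frac{1}{7} + \left(9 - \frac{19}{20}\right)\right) = 42 \left(\frac{1}{7} + \frac{161}{20}\right) = 42 \cdot \frac{1147}{140} = \frac{3441}{10}$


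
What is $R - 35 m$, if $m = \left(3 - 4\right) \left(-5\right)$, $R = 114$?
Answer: $-61$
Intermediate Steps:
$m = 5$ ($m = \left(-1\right) \left(-5\right) = 5$)
$R - 35 m = 114 - 175 = -61$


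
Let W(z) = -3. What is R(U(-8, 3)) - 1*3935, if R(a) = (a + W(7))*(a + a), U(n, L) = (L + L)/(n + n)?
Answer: -125839/32 ≈ -3932.5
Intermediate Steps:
U(n, L) = L/n (U(n, L) = (2*L)/((2*n)) = (2*L)*(1/(2*n)) = L/n)
R(a) = 2*a*(-3 + a) (R(a) = (a - 3)*(a + a) = (-3 + a)*(2*a) = 2*a*(-3 + a))
R(U(-8, 3)) - 1*3935 = 2*(3/(-8))*(-3 + 3/(-8)) - 1*3935 = 2*(3*(-1/8))*(-3 + 3*(-1/8)) - 3935 = 2*(-3/8)*(-3 - 3/8) - 3935 = 2*(-3/8)*(-27/8) - 3935 = 81/32 - 3935 = -125839/32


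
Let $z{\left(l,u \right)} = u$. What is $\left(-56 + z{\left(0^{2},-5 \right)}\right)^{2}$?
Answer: $3721$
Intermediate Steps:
$\left(-56 + z{\left(0^{2},-5 \right)}\right)^{2} = \left(-56 - 5\right)^{2} = \left(-61\right)^{2} = 3721$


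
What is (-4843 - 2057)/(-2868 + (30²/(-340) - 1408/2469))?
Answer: 57922740/24102721 ≈ 2.4032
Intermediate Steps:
(-4843 - 2057)/(-2868 + (30²/(-340) - 1408/2469)) = -6900/(-2868 + (900*(-1/340) - 1408*1/2469)) = -6900/(-2868 + (-45/17 - 1408/2469)) = -6900/(-2868 - 135041/41973) = -6900/(-120513605/41973) = -6900*(-41973/120513605) = 57922740/24102721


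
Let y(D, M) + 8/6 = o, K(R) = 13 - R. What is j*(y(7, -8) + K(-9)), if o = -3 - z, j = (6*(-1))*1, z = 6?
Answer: -70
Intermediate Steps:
j = -6 (j = -6*1 = -6)
o = -9 (o = -3 - 1*6 = -3 - 6 = -9)
y(D, M) = -31/3 (y(D, M) = -4/3 - 9 = -31/3)
j*(y(7, -8) + K(-9)) = -6*(-31/3 + (13 - 1*(-9))) = -6*(-31/3 + (13 + 9)) = -6*(-31/3 + 22) = -6*35/3 = -70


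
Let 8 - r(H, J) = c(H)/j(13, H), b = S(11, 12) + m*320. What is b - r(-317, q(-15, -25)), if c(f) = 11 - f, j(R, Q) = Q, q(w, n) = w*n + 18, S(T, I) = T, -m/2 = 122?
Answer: -24750737/317 ≈ -78078.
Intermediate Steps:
m = -244 (m = -2*122 = -244)
q(w, n) = 18 + n*w (q(w, n) = n*w + 18 = 18 + n*w)
b = -78069 (b = 11 - 244*320 = 11 - 78080 = -78069)
r(H, J) = 8 - (11 - H)/H
b - r(-317, q(-15, -25)) = -78069 - (9 - 11/(-317)) = -78069 - (9 - 11*(-1/317)) = -78069 - (9 + 11/317) = -78069 - 1*2864/317 = -78069 - 2864/317 = -24750737/317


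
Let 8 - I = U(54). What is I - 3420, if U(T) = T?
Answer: -3466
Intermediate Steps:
I = -46 (I = 8 - 1*54 = 8 - 54 = -46)
I - 3420 = -46 - 3420 = -3466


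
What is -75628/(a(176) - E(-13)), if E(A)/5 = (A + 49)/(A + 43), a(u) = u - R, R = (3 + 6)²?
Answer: -75628/89 ≈ -849.75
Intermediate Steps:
R = 81 (R = 9² = 81)
a(u) = -81 + u (a(u) = u - 1*81 = u - 81 = -81 + u)
E(A) = 5*(49 + A)/(43 + A) (E(A) = 5*((A + 49)/(A + 43)) = 5*((49 + A)/(43 + A)) = 5*(49 + A)/(43 + A))
-75628/(a(176) - E(-13)) = -75628/((-81 + 176) - 5*(49 - 13)/(43 - 13)) = -75628/(95 - 5*36/30) = -75628/(95 - 1*6) = -75628/(95 - 6) = -75628/89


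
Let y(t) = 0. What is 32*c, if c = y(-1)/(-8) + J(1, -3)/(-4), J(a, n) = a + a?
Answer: -16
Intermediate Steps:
J(a, n) = 2*a
c = -1/2 (c = 0/(-8) + (2*1)/(-4) = 0*(-1/8) + 2*(-1/4) = 0 - 1/2 = -1/2 ≈ -0.50000)
32*c = 32*(-1/2) = -16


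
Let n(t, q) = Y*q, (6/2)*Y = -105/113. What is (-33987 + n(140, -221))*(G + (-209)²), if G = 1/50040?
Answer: -2094428730528959/1413630 ≈ -1.4816e+9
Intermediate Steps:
Y = -35/113 (Y = (-105/113)/3 = (-105*1/113)/3 = (⅓)*(-105/113) = -35/113 ≈ -0.30973)
G = 1/50040 ≈ 1.9984e-5
n(t, q) = -35*q/113
(-33987 + n(140, -221))*(G + (-209)²) = (-33987 - 35/113*(-221))*(1/50040 + (-209)²) = (-33987 + 7735/113)*(1/50040 + 43681) = -3832796/113*2185797241/50040 = -2094428730528959/1413630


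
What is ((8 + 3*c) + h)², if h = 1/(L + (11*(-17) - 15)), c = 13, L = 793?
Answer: 771617284/349281 ≈ 2209.2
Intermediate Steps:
h = 1/591 (h = 1/(793 + (11*(-17) - 15)) = 1/(793 + (-187 - 15)) = 1/(793 - 202) = 1/591 ≈ 0.0016920)
((8 + 3*c) + h)² = ((8 + 3*13) + 1/591)² = ((8 + 39) + 1/591)² = (47 + 1/591)² = (27778/591)² = 771617284/349281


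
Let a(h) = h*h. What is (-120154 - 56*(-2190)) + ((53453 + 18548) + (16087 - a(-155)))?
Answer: 66549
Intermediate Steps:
a(h) = h²
(-120154 - 56*(-2190)) + ((53453 + 18548) + (16087 - a(-155))) = (-120154 - 56*(-2190)) + ((53453 + 18548) + (16087 - 1*(-155)²)) = (-120154 + 122640) + (72001 + (16087 - 1*24025)) = 2486 + (72001 + (16087 - 24025)) = 2486 + (72001 - 7938) = 2486 + 64063 = 66549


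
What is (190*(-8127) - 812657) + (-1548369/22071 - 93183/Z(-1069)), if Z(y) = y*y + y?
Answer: -74143268766225/31458532 ≈ -2.3569e+6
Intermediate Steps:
Z(y) = y + y**2 (Z(y) = y**2 + y = y + y**2)
(190*(-8127) - 812657) + (-1548369/22071 - 93183/Z(-1069)) = (190*(-8127) - 812657) + (-1548369/22071 - 93183*(-1/(1069*(1 - 1069)))) = (-1544130 - 812657) + (-1548369*1/22071 - 93183/((-1069*(-1068)))) = -2356787 + (-516123/7357 - 93183/1141692) = -2356787 + (-516123/7357 - 93183*1/1141692) = -2356787 + (-516123/7357 - 349/4276) = -2356787 - 2209509541/31458532 = -74143268766225/31458532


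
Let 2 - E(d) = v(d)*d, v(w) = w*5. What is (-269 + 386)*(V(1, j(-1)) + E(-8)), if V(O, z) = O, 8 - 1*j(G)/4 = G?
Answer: -37089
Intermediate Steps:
v(w) = 5*w
j(G) = 32 - 4*G
E(d) = 2 - 5*d² (E(d) = 2 - 5*d*d = 2 - 5*d²)
(-269 + 386)*(V(1, j(-1)) + E(-8)) = (-269 + 386)*(1 + (2 - 5*(-8)²)) = 117*(1 + (2 - 5*64)) = 117*(1 + (2 - 320)) = 117*(1 - 318) = 117*(-317) = -37089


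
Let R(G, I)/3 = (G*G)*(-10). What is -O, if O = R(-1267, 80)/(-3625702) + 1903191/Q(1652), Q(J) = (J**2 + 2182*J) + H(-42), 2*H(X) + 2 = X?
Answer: -155962593446451/11482137769846 ≈ -13.583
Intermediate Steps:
H(X) = -1 + X/2
R(G, I) = -30*G**2 (R(G, I) = 3*((G*G)*(-10)) = 3*(G**2*(-10)) = 3*(-10*G**2) = -30*G**2)
Q(J) = -22 + J**2 + 2182*J (Q(J) = (J**2 + 2182*J) + (-1 + (1/2)*(-42)) = (J**2 + 2182*J) + (-1 - 21) = (J**2 + 2182*J) - 22 = -22 + J**2 + 2182*J)
O = 155962593446451/11482137769846 (O = -30*(-1267)**2/(-3625702) + 1903191/(-22 + 1652**2 + 2182*1652) = -30*1605289*(-1/3625702) + 1903191/(-22 + 2729104 + 3604664) = -48158670*(-1/3625702) + 1903191/6333746 = 24079335/1812851 + 1903191*(1/6333746) = 24079335/1812851 + 1903191/6333746 = 155962593446451/11482137769846 ≈ 13.583)
-O = -1*155962593446451/11482137769846 = -155962593446451/11482137769846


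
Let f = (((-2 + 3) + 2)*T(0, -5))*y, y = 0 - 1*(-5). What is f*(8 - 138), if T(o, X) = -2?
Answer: 3900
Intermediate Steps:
y = 5 (y = 0 + 5 = 5)
f = -30 (f = (((-2 + 3) + 2)*(-2))*5 = ((1 + 2)*(-2))*5 = (3*(-2))*5 = -6*5 = -30)
f*(8 - 138) = -30*(8 - 138) = -30*(-130) = 3900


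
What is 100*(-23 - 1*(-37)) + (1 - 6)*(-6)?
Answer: 1430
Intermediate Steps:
100*(-23 - 1*(-37)) + (1 - 6)*(-6) = 100*(-23 + 37) - 5*(-6) = 100*14 + 30 = 1400 + 30 = 1430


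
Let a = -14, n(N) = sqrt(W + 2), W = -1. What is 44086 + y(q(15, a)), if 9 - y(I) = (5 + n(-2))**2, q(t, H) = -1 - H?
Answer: 44059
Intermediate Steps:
n(N) = 1 (n(N) = sqrt(-1 + 2) = sqrt(1) = 1)
y(I) = -27 (y(I) = 9 - (5 + 1)**2 = 9 - 1*6**2 = 9 - 1*36 = 9 - 36 = -27)
44086 + y(q(15, a)) = 44086 - 27 = 44059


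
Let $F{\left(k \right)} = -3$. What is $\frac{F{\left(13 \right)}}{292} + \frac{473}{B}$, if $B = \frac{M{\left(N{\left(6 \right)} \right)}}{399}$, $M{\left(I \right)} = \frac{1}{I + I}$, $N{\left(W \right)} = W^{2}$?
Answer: $\frac{3967796445}{292} \approx 1.3588 \cdot 10^{7}$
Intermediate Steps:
$M{\left(I \right)} = \frac{1}{2 I}$
$B = \frac{1}{28728}$ ($B = \frac{\frac{1}{2} \frac{1}{6^{2}}}{399} = \frac{1}{2 \cdot 36} \cdot \frac{1}{399} = \frac{1}{2} \cdot \frac{1}{36} \cdot \frac{1}{399} = \frac{1}{72} \cdot \frac{1}{399} = \frac{1}{28728} \approx 3.4809 \cdot 10^{-5}$)
$\frac{F{\left(13 \right)}}{292} + \frac{473}{B} = - \frac{3}{292} + 473 \frac{1}{\frac{1}{28728}} = \left(-3\right) \frac{1}{292} + 473 \cdot 28728 = - \frac{3}{292} + 13588344 = \frac{3967796445}{292}$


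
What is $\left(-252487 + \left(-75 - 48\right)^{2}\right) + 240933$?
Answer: $3575$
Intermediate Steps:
$\left(-252487 + \left(-75 - 48\right)^{2}\right) + 240933 = \left(-252487 + \left(-123\right)^{2}\right) + 240933 = \left(-252487 + 15129\right) + 240933 = -237358 + 240933 = 3575$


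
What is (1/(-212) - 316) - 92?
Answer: -86497/212 ≈ -408.00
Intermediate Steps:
(1/(-212) - 316) - 92 = (-1/212 - 316) - 92 = -66993/212 - 92 = -86497/212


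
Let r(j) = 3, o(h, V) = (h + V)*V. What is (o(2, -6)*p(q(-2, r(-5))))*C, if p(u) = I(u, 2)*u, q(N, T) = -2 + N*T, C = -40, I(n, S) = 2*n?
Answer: -122880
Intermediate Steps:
o(h, V) = V*(V + h) (o(h, V) = (V + h)*V = V*(V + h))
p(u) = 2*u² (p(u) = (2*u)*u = 2*u²)
(o(2, -6)*p(q(-2, r(-5))))*C = ((-6*(-6 + 2))*(2*(-2 - 2*3)²))*(-40) = ((-6*(-4))*(2*(-2 - 6)²))*(-40) = (24*(2*(-8)²))*(-40) = (24*(2*64))*(-40) = (24*128)*(-40) = 3072*(-40) = -122880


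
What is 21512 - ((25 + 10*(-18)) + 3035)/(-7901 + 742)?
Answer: 154007288/7159 ≈ 21512.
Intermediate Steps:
21512 - ((25 + 10*(-18)) + 3035)/(-7901 + 742) = 21512 - ((25 - 180) + 3035)/(-7159) = 21512 - (-155 + 3035)*(-1)/7159 = 21512 - 2880*(-1)/7159 = 21512 - 1*(-2880/7159) = 21512 + 2880/7159 = 154007288/7159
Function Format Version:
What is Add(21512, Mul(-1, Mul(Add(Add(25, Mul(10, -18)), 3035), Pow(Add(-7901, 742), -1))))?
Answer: Rational(154007288, 7159) ≈ 21512.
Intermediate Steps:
Add(21512, Mul(-1, Mul(Add(Add(25, Mul(10, -18)), 3035), Pow(Add(-7901, 742), -1)))) = Add(21512, Mul(-1, Mul(Add(Add(25, -180), 3035), Pow(-7159, -1)))) = Add(21512, Mul(-1, Mul(Add(-155, 3035), Rational(-1, 7159)))) = Add(21512, Mul(-1, Mul(2880, Rational(-1, 7159)))) = Add(21512, Mul(-1, Rational(-2880, 7159))) = Add(21512, Rational(2880, 7159)) = Rational(154007288, 7159)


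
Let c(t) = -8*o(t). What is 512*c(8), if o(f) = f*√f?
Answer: -65536*√2 ≈ -92682.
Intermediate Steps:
o(f) = f^(3/2)
c(t) = -8*t^(3/2)
512*c(8) = 512*(-128*√2) = -65536*√2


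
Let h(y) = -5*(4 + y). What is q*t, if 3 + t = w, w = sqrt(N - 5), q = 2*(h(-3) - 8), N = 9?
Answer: 26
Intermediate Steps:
h(y) = -20 - 5*y
q = -26 (q = 2*((-20 - 5*(-3)) - 8) = 2*((-20 + 15) - 8) = 2*(-5 - 8) = 2*(-13) = -26)
w = 2 (w = sqrt(9 - 5) = sqrt(4) = 2)
t = -1 (t = -3 + 2 = -1)
q*t = -26*(-1) = 26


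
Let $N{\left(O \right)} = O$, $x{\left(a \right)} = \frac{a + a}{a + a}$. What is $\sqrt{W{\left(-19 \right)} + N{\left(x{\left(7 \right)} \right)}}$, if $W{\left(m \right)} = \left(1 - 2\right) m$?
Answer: $2 \sqrt{5} \approx 4.4721$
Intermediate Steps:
$x{\left(a \right)} = 1$ ($x{\left(a \right)} = \frac{2 a}{2 a} = 2 a \frac{1}{2 a} = 1$)
$W{\left(m \right)} = - m$
$\sqrt{W{\left(-19 \right)} + N{\left(x{\left(7 \right)} \right)}} = \sqrt{\left(-1\right) \left(-19\right) + 1} = \sqrt{19 + 1} = \sqrt{20} = 2 \sqrt{5}$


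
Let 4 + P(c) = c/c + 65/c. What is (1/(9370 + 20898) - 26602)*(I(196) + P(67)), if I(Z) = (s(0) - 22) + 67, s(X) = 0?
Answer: -2318140095465/2027956 ≈ -1.1431e+6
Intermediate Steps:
P(c) = -3 + 65/c (P(c) = -4 + (c/c + 65/c) = -4 + (1 + 65/c) = -3 + 65/c)
I(Z) = 45 (I(Z) = (0 - 22) + 67 = -22 + 67 = 45)
(1/(9370 + 20898) - 26602)*(I(196) + P(67)) = (1/(9370 + 20898) - 26602)*(45 + (-3 + 65/67)) = (1/30268 - 26602)*(45 + (-3 + 65*(1/67))) = (1/30268 - 26602)*(45 + (-3 + 65/67)) = -805189335*(45 - 136/67)/30268 = -805189335/30268*2879/67 = -2318140095465/2027956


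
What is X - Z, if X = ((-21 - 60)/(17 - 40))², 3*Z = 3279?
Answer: -571636/529 ≈ -1080.6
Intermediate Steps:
Z = 1093 (Z = (⅓)*3279 = 1093)
X = 6561/529 (X = (-81/(-23))² = (-81*(-1/23))² = (81/23)² = 6561/529 ≈ 12.403)
X - Z = 6561/529 - 1*1093 = 6561/529 - 1093 = -571636/529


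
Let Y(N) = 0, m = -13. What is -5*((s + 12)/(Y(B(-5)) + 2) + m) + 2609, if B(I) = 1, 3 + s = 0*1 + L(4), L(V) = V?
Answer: 5283/2 ≈ 2641.5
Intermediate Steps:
s = 1 (s = -3 + (0*1 + 4) = -3 + (0 + 4) = -3 + 4 = 1)
-5*((s + 12)/(Y(B(-5)) + 2) + m) + 2609 = -5*((1 + 12)/(0 + 2) - 13) + 2609 = -5*(13/2 - 13) + 2609 = -5*(-13/2) + 2609 = 65/2 + 2609 = 5283/2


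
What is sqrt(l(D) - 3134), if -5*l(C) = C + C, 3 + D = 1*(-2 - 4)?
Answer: 2*I*sqrt(19565)/5 ≈ 55.95*I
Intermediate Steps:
D = -9 (D = -3 + 1*(-2 - 4) = -3 + 1*(-6) = -3 - 6 = -9)
l(C) = -2*C/5 (l(C) = -(C + C)/5 = -2*C/5)
sqrt(l(D) - 3134) = sqrt(-2/5*(-9) - 3134) = sqrt(18/5 - 3134) = sqrt(-15652/5) = 2*I*sqrt(19565)/5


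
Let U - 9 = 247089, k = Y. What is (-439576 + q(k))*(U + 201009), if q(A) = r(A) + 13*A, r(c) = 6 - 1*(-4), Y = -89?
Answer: -197491061361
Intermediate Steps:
r(c) = 10 (r(c) = 6 + 4 = 10)
k = -89
U = 247098 (U = 9 + 247089 = 247098)
q(A) = 10 + 13*A
(-439576 + q(k))*(U + 201009) = (-439576 + (10 + 13*(-89)))*(247098 + 201009) = (-439576 + (10 - 1157))*448107 = (-439576 - 1147)*448107 = -440723*448107 = -197491061361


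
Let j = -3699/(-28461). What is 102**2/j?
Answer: 10966972/137 ≈ 80051.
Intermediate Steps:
j = 1233/9487 (j = -3699*(-1/28461) = 1233/9487 ≈ 0.12997)
102**2/j = 102**2/(1233/9487) = 10404*(9487/1233) = 10966972/137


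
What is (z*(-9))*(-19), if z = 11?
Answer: 1881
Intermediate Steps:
(z*(-9))*(-19) = (11*(-9))*(-19) = -99*(-19) = 1881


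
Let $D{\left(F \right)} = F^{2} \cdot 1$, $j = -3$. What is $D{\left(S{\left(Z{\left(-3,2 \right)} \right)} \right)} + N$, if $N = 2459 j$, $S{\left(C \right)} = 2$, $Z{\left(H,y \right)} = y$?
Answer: $-7373$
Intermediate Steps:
$N = -7377$ ($N = 2459 \left(-3\right) = -7377$)
$D{\left(F \right)} = F^{2}$
$D{\left(S{\left(Z{\left(-3,2 \right)} \right)} \right)} + N = 2^{2} - 7377 = 4 - 7377 = -7373$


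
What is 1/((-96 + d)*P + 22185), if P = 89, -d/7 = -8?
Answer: 1/18625 ≈ 5.3691e-5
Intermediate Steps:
d = 56 (d = -7*(-8) = 56)
1/((-96 + d)*P + 22185) = 1/((-96 + 56)*89 + 22185) = 1/(-40*89 + 22185) = 1/(-3560 + 22185) = 1/18625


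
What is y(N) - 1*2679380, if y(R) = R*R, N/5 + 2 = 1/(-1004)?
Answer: -2700757008055/1008016 ≈ -2.6793e+6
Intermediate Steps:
N = -10045/1004 (N = -10 + 5/(-1004) = -10 + 5*(-1/1004) = -10 - 5/1004 = -10045/1004 ≈ -10.005)
y(R) = R²
y(N) - 1*2679380 = (-10045/1004)² - 1*2679380 = 100902025/1008016 - 2679380 = -2700757008055/1008016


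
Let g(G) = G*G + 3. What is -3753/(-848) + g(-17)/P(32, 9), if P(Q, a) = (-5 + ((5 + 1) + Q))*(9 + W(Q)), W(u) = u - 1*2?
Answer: 5077727/1091376 ≈ 4.6526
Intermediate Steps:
W(u) = -2 + u (W(u) = u - 2 = -2 + u)
P(Q, a) = (1 + Q)*(7 + Q) (P(Q, a) = (-5 + ((5 + 1) + Q))*(9 + (-2 + Q)) = (-5 + (6 + Q))*(7 + Q) = (1 + Q)*(7 + Q))
g(G) = 3 + G**2 (g(G) = G**2 + 3 = 3 + G**2)
-3753/(-848) + g(-17)/P(32, 9) = -3753/(-848) + (3 + (-17)**2)/(7 + 32**2 + 8*32) = -3753*(-1/848) + (3 + 289)/(7 + 1024 + 256) = 3753/848 + 292/1287 = 5077727/1091376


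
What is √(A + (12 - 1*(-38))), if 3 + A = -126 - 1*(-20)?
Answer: I*√59 ≈ 7.6811*I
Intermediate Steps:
A = -109 (A = -3 + (-126 - 1*(-20)) = -3 + (-126 + 20) = -3 - 106 = -109)
√(A + (12 - 1*(-38))) = √(-109 + (12 - 1*(-38))) = √(-109 + (12 + 38)) = √(-109 + 50) = √(-59) = I*√59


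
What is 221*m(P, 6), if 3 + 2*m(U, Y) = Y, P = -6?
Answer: 663/2 ≈ 331.50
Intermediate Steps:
m(U, Y) = -3/2 + Y/2
221*m(P, 6) = 221*(-3/2 + (½)*6) = 221*(-3/2 + 3) = 221*(3/2) = 663/2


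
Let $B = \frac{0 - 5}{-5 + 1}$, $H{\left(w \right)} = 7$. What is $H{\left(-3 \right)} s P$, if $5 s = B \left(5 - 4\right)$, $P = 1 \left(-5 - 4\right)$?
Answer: $- \frac{63}{4} \approx -15.75$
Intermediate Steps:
$P = -9$ ($P = 1 \left(-9\right) = -9$)
$B = \frac{5}{4}$ ($B = \frac{0 - 5}{-4} = \left(-5\right) \left(- \frac{1}{4}\right) = \frac{5}{4} \approx 1.25$)
$s = \frac{1}{4}$ ($s = \frac{\frac{5}{4} \left(5 - 4\right)}{5} = \frac{\frac{5}{4} \cdot 1}{5} = \frac{1}{5} \cdot \frac{5}{4} = \frac{1}{4} \approx 0.25$)
$H{\left(-3 \right)} s P = 7 \cdot \frac{1}{4} \left(-9\right) = \frac{7}{4} \left(-9\right) = - \frac{63}{4}$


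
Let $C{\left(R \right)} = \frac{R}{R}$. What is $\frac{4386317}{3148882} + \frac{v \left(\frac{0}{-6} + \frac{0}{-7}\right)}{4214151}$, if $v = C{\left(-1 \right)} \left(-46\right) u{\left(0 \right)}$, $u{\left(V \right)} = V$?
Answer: $\frac{4386317}{3148882} \approx 1.393$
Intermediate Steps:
$C{\left(R \right)} = 1$
$v = 0$ ($v = 1 \left(-46\right) 0 = \left(-46\right) 0 = 0$)
$\frac{4386317}{3148882} + \frac{v \left(\frac{0}{-6} + \frac{0}{-7}\right)}{4214151} = \frac{4386317}{3148882} + \frac{0 \left(\frac{0}{-6} + \frac{0}{-7}\right)}{4214151} = 4386317 \cdot \frac{1}{3148882} + 0 \left(0 \left(- \frac{1}{6}\right) + 0 \left(- \frac{1}{7}\right)\right) \frac{1}{4214151} = \frac{4386317}{3148882} + 0 \left(0 + 0\right) \frac{1}{4214151} = \frac{4386317}{3148882} + 0 \cdot 0 \cdot \frac{1}{4214151} = \frac{4386317}{3148882} + 0 \cdot \frac{1}{4214151} = \frac{4386317}{3148882} + 0 = \frac{4386317}{3148882}$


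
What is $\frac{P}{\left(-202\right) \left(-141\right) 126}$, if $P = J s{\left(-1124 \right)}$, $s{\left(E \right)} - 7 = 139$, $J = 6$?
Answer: $\frac{73}{299061} \approx 0.0002441$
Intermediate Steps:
$s{\left(E \right)} = 146$ ($s{\left(E \right)} = 7 + 139 = 146$)
$P = 876$ ($P = 6 \cdot 146 = 876$)
$\frac{P}{\left(-202\right) \left(-141\right) 126} = \frac{876}{\left(-202\right) \left(-141\right) 126} = \frac{876}{28482 \cdot 126} = \frac{876}{3588732} = 876 \cdot \frac{1}{3588732} = \frac{73}{299061}$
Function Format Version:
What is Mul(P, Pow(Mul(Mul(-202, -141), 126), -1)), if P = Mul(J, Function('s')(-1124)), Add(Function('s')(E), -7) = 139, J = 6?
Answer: Rational(73, 299061) ≈ 0.00024410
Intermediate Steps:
Function('s')(E) = 146 (Function('s')(E) = Add(7, 139) = 146)
P = 876 (P = Mul(6, 146) = 876)
Mul(P, Pow(Mul(Mul(-202, -141), 126), -1)) = Mul(876, Pow(Mul(Mul(-202, -141), 126), -1)) = Mul(876, Pow(Mul(28482, 126), -1)) = Mul(876, Pow(3588732, -1)) = Mul(876, Rational(1, 3588732)) = Rational(73, 299061)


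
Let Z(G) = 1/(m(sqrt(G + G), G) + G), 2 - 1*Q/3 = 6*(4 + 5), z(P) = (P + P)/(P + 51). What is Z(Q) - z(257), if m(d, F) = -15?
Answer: -44101/26334 ≈ -1.6747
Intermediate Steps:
z(P) = 2*P/(51 + P) (z(P) = (2*P)/(51 + P) = 2*P/(51 + P))
Q = -156 (Q = 6 - 18*(4 + 5) = 6 - 18*9 = 6 - 3*54 = 6 - 162 = -156)
Z(G) = 1/(-15 + G)
Z(Q) - z(257) = 1/(-15 - 156) - 2*257/(51 + 257) = 1/(-171) - 2*257/308 = -1/171 - 2*257/308 = -1/171 - 1*257/154 = -1/171 - 257/154 = -44101/26334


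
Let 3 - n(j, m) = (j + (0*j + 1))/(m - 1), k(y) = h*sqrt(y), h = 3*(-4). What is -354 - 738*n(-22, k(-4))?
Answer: -1466238/577 - 371952*I/577 ≈ -2541.1 - 644.63*I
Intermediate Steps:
h = -12
k(y) = -12*sqrt(y)
n(j, m) = 3 - (1 + j)/(-1 + m) (n(j, m) = 3 - (j + (0*j + 1))/(m - 1) = 3 - (j + (0 + 1))/(-1 + m) = 3 - (j + 1)/(-1 + m) = 3 - (1 + j)/(-1 + m))
-354 - 738*n(-22, k(-4)) = -354 - 738*(-4 - 1*(-22) + 3*(-24*I))/(-1 - 24*I) = -354 - 738*(-4 + 22 + 3*(-24*I))/(-1 - 24*I) = -354 - 738*(-1 + 24*I)/577*(-4 + 22 - 72*I) = -354 - 738*(-1 + 24*I)/577*(18 - 72*I) = -354 - 738*(-1 + 24*I)*(18 - 72*I)/577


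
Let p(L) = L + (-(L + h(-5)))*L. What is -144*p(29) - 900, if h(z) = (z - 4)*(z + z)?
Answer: 491868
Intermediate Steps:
h(z) = 2*z*(-4 + z) (h(z) = (-4 + z)*(2*z) = 2*z*(-4 + z))
p(L) = L + L*(-90 - L) (p(L) = L + (-(L + 2*(-5)*(-4 - 5)))*L = L + (-(L + 2*(-5)*(-9)))*L = L + (-(L + 90))*L = L + (-(90 + L))*L = L + (-90 - L)*L = L + L*(-90 - L))
-144*p(29) - 900 = -(-144)*29*(89 + 29) - 900 = -(-144)*29*118 - 900 = -144*(-3422) - 900 = 492768 - 900 = 491868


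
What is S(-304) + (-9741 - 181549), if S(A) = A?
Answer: -191594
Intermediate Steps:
S(-304) + (-9741 - 181549) = -304 + (-9741 - 181549) = -304 - 191290 = -191594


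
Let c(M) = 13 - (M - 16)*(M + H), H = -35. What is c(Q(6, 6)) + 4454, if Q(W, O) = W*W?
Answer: 4447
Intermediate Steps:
Q(W, O) = W**2
c(M) = 13 - (-35 + M)*(-16 + M) (c(M) = 13 - (M - 16)*(M - 35) = 13 - (-16 + M)*(-35 + M) = 13 - (-35 + M)*(-16 + M))
c(Q(6, 6)) + 4454 = (-547 - (6**2)**2 + 51*6**2) + 4454 = (-547 - 1*36**2 + 51*36) + 4454 = (-547 - 1*1296 + 1836) + 4454 = (-547 - 1296 + 1836) + 4454 = -7 + 4454 = 4447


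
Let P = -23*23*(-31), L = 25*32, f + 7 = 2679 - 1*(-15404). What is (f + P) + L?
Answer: 35275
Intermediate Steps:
f = 18076 (f = -7 + (2679 - 1*(-15404)) = -7 + (2679 + 15404) = -7 + 18083 = 18076)
L = 800
P = 16399 (P = -529*(-31) = -1*(-16399) = 16399)
(f + P) + L = (18076 + 16399) + 800 = 34475 + 800 = 35275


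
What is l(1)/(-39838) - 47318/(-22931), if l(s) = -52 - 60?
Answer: 943811378/456762589 ≈ 2.0663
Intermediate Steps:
l(s) = -112
l(1)/(-39838) - 47318/(-22931) = -112/(-39838) - 47318/(-22931) = -112*(-1/39838) - 47318*(-1/22931) = 56/19919 + 47318/22931 = 943811378/456762589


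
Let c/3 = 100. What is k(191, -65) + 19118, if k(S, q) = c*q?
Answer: -382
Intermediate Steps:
c = 300 (c = 3*100 = 300)
k(S, q) = 300*q
k(191, -65) + 19118 = 300*(-65) + 19118 = -19500 + 19118 = -382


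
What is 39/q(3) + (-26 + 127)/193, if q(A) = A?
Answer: 2610/193 ≈ 13.523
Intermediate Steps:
39/q(3) + (-26 + 127)/193 = 39/3 + (-26 + 127)/193 = 39*(⅓) + 101*(1/193) = 13 + 101/193 = 2610/193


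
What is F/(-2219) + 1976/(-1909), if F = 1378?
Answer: -7015346/4236071 ≈ -1.6561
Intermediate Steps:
F/(-2219) + 1976/(-1909) = 1378/(-2219) + 1976/(-1909) = 1378*(-1/2219) + 1976*(-1/1909) = -1378/2219 - 1976/1909 = -7015346/4236071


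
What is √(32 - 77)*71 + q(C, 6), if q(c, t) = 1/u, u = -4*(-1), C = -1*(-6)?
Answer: ¼ + 213*I*√5 ≈ 0.25 + 476.28*I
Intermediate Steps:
C = 6
u = 4
q(c, t) = ¼ (q(c, t) = 1/4 = ¼)
√(32 - 77)*71 + q(C, 6) = √(32 - 77)*71 + ¼ = √(-45)*71 + ¼ = (3*I*√5)*71 + ¼ = 213*I*√5 + ¼ = ¼ + 213*I*√5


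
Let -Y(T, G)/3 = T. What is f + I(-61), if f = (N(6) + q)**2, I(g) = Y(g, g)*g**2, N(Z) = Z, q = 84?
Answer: 689043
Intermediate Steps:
Y(T, G) = -3*T
I(g) = -3*g**3 (I(g) = (-3*g)*g**2 = -3*g**3)
f = 8100 (f = (6 + 84)**2 = 90**2 = 8100)
f + I(-61) = 8100 - 3*(-61)**3 = 8100 - 3*(-226981) = 8100 + 680943 = 689043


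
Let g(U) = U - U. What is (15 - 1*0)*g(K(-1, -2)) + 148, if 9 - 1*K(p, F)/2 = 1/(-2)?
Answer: 148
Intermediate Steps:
K(p, F) = 19 (K(p, F) = 18 - 2/(-2) = 18 - 2*(-1)/2 = 18 - 2*(-1/2) = 18 + 1 = 19)
g(U) = 0
(15 - 1*0)*g(K(-1, -2)) + 148 = (15 - 1*0)*0 + 148 = (15 + 0)*0 + 148 = 15*0 + 148 = 0 + 148 = 148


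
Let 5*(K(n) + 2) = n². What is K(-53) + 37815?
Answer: 191874/5 ≈ 38375.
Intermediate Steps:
K(n) = -2 + n²/5
K(-53) + 37815 = (-2 + (⅕)*(-53)²) + 37815 = (-2 + (⅕)*2809) + 37815 = (-2 + 2809/5) + 37815 = 2799/5 + 37815 = 191874/5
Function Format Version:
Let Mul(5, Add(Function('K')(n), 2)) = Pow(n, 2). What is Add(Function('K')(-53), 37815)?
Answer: Rational(191874, 5) ≈ 38375.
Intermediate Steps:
Function('K')(n) = Add(-2, Mul(Rational(1, 5), Pow(n, 2)))
Add(Function('K')(-53), 37815) = Add(Add(-2, Mul(Rational(1, 5), Pow(-53, 2))), 37815) = Add(Add(-2, Mul(Rational(1, 5), 2809)), 37815) = Add(Add(-2, Rational(2809, 5)), 37815) = Add(Rational(2799, 5), 37815) = Rational(191874, 5)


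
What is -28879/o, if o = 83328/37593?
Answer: -361882749/27776 ≈ -13029.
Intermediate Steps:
o = 27776/12531 (o = 83328*(1/37593) = 27776/12531 ≈ 2.2166)
-28879/o = -28879/27776/12531 = -28879*12531/27776 = -361882749/27776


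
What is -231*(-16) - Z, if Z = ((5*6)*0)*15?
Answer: 3696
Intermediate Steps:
Z = 0 (Z = (30*0)*15 = 0*15 = 0)
-231*(-16) - Z = -231*(-16) - 1*0 = 3696 + 0 = 3696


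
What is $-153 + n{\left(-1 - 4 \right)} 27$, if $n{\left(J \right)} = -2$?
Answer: $-207$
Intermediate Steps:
$-153 + n{\left(-1 - 4 \right)} 27 = -153 - 54 = -207$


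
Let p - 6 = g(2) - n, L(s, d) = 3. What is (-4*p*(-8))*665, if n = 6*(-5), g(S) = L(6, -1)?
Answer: 829920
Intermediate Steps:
g(S) = 3
n = -30
p = 39 (p = 6 + (3 - 1*(-30)) = 6 + (3 + 30) = 6 + 33 = 39)
(-4*p*(-8))*665 = (-4*39*(-8))*665 = -156*(-8)*665 = 1248*665 = 829920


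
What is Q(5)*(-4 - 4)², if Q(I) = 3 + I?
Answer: 512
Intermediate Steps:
Q(5)*(-4 - 4)² = (3 + 5)*(-4 - 4)² = 8*(-8)² = 8*64 = 512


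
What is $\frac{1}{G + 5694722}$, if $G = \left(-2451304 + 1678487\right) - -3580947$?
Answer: $\frac{1}{8502852} \approx 1.1761 \cdot 10^{-7}$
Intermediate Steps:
$G = 2808130$ ($G = -772817 + 3580947 = 2808130$)
$\frac{1}{G + 5694722} = \frac{1}{2808130 + 5694722} = \frac{1}{8502852}$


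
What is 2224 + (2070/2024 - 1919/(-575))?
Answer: 56377511/25300 ≈ 2228.4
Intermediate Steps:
2224 + (2070/2024 - 1919/(-575)) = 2224 + (2070*(1/2024) - 1919*(-1/575)) = 2224 + (45/44 + 1919/575) = 2224 + 110311/25300 = 56377511/25300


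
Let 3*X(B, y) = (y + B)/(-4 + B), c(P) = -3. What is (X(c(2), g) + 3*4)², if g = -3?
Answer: 7396/49 ≈ 150.94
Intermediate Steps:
X(B, y) = (B + y)/(3*(-4 + B)) (X(B, y) = ((y + B)/(-4 + B))/3 = ((B + y)/(-4 + B))/3 = (B + y)/(3*(-4 + B)))
(X(c(2), g) + 3*4)² = ((-3 - 3)/(3*(-4 - 3)) + 3*4)² = ((⅓)*(-6)/(-7) + 12)² = ((⅓)*(-⅐)*(-6) + 12)² = (2/7 + 12)² = (86/7)² = 7396/49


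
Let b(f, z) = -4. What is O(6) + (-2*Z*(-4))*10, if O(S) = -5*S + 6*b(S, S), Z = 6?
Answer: 426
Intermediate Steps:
O(S) = -24 - 5*S (O(S) = -5*S + 6*(-4) = -5*S - 24 = -24 - 5*S)
O(6) + (-2*Z*(-4))*10 = (-24 - 5*6) + (-2*6*(-4))*10 = (-24 - 30) - 12*(-4)*10 = -54 + 48*10 = -54 + 480 = 426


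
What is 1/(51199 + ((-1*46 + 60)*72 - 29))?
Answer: 1/52178 ≈ 1.9165e-5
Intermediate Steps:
1/(51199 + ((-1*46 + 60)*72 - 29)) = 1/(51199 + ((-46 + 60)*72 - 29)) = 1/(51199 + (14*72 - 29)) = 1/(51199 + (1008 - 29)) = 1/(51199 + 979) = 1/52178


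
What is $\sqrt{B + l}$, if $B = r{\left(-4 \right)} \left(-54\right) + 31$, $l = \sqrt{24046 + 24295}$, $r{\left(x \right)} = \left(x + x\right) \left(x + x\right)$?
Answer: $\sqrt{-3425 + \sqrt{48341}} \approx 56.614 i$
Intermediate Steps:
$r{\left(x \right)} = 4 x^{2}$ ($r{\left(x \right)} = 2 x 2 x = 4 x^{2}$)
$l = \sqrt{48341} \approx 219.87$
$B = -3425$ ($B = 4 \left(-4\right)^{2} \left(-54\right) + 31 = 4 \cdot 16 \left(-54\right) + 31 = 64 \left(-54\right) + 31 = -3456 + 31 = -3425$)
$\sqrt{B + l} = \sqrt{-3425 + \sqrt{48341}}$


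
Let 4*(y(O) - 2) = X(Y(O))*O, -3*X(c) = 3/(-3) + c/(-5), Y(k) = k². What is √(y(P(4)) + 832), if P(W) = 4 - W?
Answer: √834 ≈ 28.879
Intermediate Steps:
X(c) = ⅓ + c/15 (X(c) = -(3/(-3) + c/(-5))/3 = -(3*(-⅓) + c*(-⅕))/3 = -(-1 - c/5)/3 = ⅓ + c/15)
y(O) = 2 + O*(⅓ + O²/15)/4 (y(O) = 2 + ((⅓ + O²/15)*O)/4 = 2 + (O*(⅓ + O²/15))/4 = 2 + O*(⅓ + O²/15)/4)
√(y(P(4)) + 832) = √((2 + (4 - 1*4)*(5 + (4 - 1*4)²)/60) + 832) = √((2 + (4 - 4)*(5 + (4 - 4)²)/60) + 832) = √((2 + (1/60)*0*(5 + 0²)) + 832) = √((2 + (1/60)*0*(5 + 0)) + 832) = √((2 + (1/60)*0*5) + 832) = √((2 + 0) + 832) = √(2 + 832) = √834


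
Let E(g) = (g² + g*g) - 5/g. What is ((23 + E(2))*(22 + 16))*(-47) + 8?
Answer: -50893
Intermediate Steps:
E(g) = -5/g + 2*g² (E(g) = (g² + g²) - 5/g = 2*g² - 5/g = -5/g + 2*g²)
((23 + E(2))*(22 + 16))*(-47) + 8 = ((23 + (-5 + 2*2³)/2)*(22 + 16))*(-47) + 8 = ((23 + (-5 + 2*8)/2)*38)*(-47) + 8 = ((23 + (-5 + 16)/2)*38)*(-47) + 8 = ((23 + (½)*11)*38)*(-47) + 8 = ((23 + 11/2)*38)*(-47) + 8 = ((57/2)*38)*(-47) + 8 = 1083*(-47) + 8 = -50901 + 8 = -50893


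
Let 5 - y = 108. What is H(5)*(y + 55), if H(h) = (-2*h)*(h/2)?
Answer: 1200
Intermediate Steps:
y = -103 (y = 5 - 1*108 = 5 - 108 = -103)
H(h) = -h² (H(h) = (-2*h)*(h*(½)) = (-2*h)*(h/2) = -h²)
H(5)*(y + 55) = (-1*5²)*(-103 + 55) = -1*25*(-48) = -25*(-48) = 1200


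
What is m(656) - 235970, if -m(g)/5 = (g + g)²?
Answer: -8842690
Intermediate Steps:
m(g) = -20*g² (m(g) = -5*(g + g)² = -5*4*g² = -20*g²)
m(656) - 235970 = -20*656² - 235970 = -20*430336 - 235970 = -8606720 - 235970 = -8842690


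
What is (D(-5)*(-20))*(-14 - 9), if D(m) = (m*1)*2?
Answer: -4600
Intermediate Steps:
D(m) = 2*m (D(m) = m*2 = 2*m)
(D(-5)*(-20))*(-14 - 9) = ((2*(-5))*(-20))*(-14 - 9) = -10*(-20)*(-23) = 200*(-23) = -4600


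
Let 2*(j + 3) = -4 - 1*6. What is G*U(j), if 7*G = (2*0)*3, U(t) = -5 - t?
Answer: 0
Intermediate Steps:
j = -8 (j = -3 + (-4 - 1*6)/2 = -3 + (-4 - 6)/2 = -3 + (½)*(-10) = -3 - 5 = -8)
G = 0 (G = ((2*0)*3)/7 = (0*3)/7 = (⅐)*0 = 0)
G*U(j) = 0*(-5 - 1*(-8)) = 0*(-5 + 8) = 0*3 = 0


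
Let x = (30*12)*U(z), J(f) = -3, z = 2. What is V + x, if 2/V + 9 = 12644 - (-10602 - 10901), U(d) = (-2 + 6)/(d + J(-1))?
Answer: -24579359/17069 ≈ -1440.0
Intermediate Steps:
U(d) = 4/(-3 + d) (U(d) = (-2 + 6)/(d - 3) = 4/(-3 + d))
V = 1/17069 (V = 2/(-9 + (12644 - (-10602 - 10901))) = 2/(-9 + (12644 - 1*(-21503))) = 2/(-9 + (12644 + 21503)) = 2/(-9 + 34147) = 2/34138 = 2*(1/34138) = 1/17069 ≈ 5.8586e-5)
x = -1440 (x = (30*12)*(4/(-3 + 2)) = 360*(4/(-1)) = 360*(4*(-1)) = 360*(-4) = -1440)
V + x = 1/17069 - 1440 = -24579359/17069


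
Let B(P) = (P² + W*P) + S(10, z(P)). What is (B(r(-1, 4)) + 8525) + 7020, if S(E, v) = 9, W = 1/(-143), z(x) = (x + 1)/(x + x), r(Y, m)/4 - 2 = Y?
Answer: 2226506/143 ≈ 15570.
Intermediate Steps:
r(Y, m) = 8 + 4*Y
z(x) = (1 + x)/(2*x) (z(x) = (1 + x)/((2*x)) = (1 + x)*(1/(2*x)) = (1 + x)/(2*x))
W = -1/143 ≈ -0.0069930
B(P) = 9 + P² - P/143 (B(P) = (P² - P/143) + 9 = 9 + P² - P/143)
(B(r(-1, 4)) + 8525) + 7020 = ((9 + (8 + 4*(-1))² - (8 + 4*(-1))/143) + 8525) + 7020 = ((9 + (8 - 4)² - (8 - 4)/143) + 8525) + 7020 = ((9 + 4² - 1/143*4) + 8525) + 7020 = ((9 + 16 - 4/143) + 8525) + 7020 = (3571/143 + 8525) + 7020 = 1222646/143 + 7020 = 2226506/143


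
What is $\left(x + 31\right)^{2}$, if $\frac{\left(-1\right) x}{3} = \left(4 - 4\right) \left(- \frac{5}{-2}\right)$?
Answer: $961$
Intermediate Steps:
$x = 0$ ($x = - 3 \left(4 - 4\right) \left(- \frac{5}{-2}\right) = - 3 \cdot 0 \left(\left(-5\right) \left(- \frac{1}{2}\right)\right) = - 3 \cdot 0 \cdot \frac{5}{2} = \left(-3\right) 0 = 0$)
$\left(x + 31\right)^{2} = \left(0 + 31\right)^{2} = 31^{2} = 961$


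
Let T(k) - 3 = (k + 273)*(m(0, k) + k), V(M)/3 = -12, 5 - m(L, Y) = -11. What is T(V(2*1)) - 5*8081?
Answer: -45142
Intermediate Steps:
m(L, Y) = 16 (m(L, Y) = 5 - 1*(-11) = 5 + 11 = 16)
V(M) = -36 (V(M) = 3*(-12) = -36)
T(k) = 3 + (16 + k)*(273 + k) (T(k) = 3 + (k + 273)*(16 + k) = 3 + (273 + k)*(16 + k) = 3 + (16 + k)*(273 + k))
T(V(2*1)) - 5*8081 = (4371 + (-36)² + 289*(-36)) - 5*8081 = (4371 + 1296 - 10404) - 1*40405 = -4737 - 40405 = -45142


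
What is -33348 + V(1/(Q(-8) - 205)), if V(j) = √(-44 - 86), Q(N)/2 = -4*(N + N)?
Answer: -33348 + I*√130 ≈ -33348.0 + 11.402*I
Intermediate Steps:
Q(N) = -16*N (Q(N) = 2*(-4*(N + N)) = 2*(-8*N) = -16*N)
V(j) = I*√130 (V(j) = √(-130) = I*√130)
-33348 + V(1/(Q(-8) - 205)) = -33348 + I*√130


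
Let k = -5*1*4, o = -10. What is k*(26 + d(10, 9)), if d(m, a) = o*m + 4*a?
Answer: 760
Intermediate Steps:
d(m, a) = -10*m + 4*a
k = -20 (k = -5*4 = -20)
k*(26 + d(10, 9)) = -20*(26 + (-10*10 + 4*9)) = -20*(26 + (-100 + 36)) = -20*(26 - 64) = -20*(-38) = 760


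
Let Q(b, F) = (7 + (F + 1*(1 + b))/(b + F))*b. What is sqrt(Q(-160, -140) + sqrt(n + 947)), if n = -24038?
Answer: sqrt(-287880 + 225*I*sqrt(23091))/15 ≈ 2.1204 + 35.832*I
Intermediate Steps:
Q(b, F) = b*(7 + (1 + F + b)/(F + b)) (Q(b, F) = (7 + (F + (1 + b))/(F + b))*b = (7 + (1 + F + b)/(F + b))*b = b*(7 + (1 + F + b)/(F + b)))
sqrt(Q(-160, -140) + sqrt(n + 947)) = sqrt(-160*(1 + 8*(-140) + 8*(-160))/(-140 - 160) + sqrt(-24038 + 947)) = sqrt(-160*(1 - 1120 - 1280)/(-300) + sqrt(-23091)) = sqrt(-160*(-1/300)*(-2399) + I*sqrt(23091)) = sqrt(-19192/15 + I*sqrt(23091))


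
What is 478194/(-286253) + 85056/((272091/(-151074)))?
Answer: -1226136546751362/25962288341 ≈ -47228.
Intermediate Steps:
478194/(-286253) + 85056/((272091/(-151074))) = 478194*(-1/286253) + 85056/((272091*(-1/151074))) = -478194/286253 + 85056/(-90697/50358) = -478194/286253 + 85056*(-50358/90697) = -478194/286253 - 4283250048/90697 = -1226136546751362/25962288341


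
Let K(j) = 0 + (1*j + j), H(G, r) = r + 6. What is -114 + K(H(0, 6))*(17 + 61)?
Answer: 1758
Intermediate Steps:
H(G, r) = 6 + r
K(j) = 2*j (K(j) = 0 + (j + j) = 0 + 2*j = 2*j)
-114 + K(H(0, 6))*(17 + 61) = -114 + (2*(6 + 6))*(17 + 61) = -114 + (2*12)*78 = -114 + 24*78 = -114 + 1872 = 1758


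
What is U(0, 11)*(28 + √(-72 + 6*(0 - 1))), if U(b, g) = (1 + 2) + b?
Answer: 84 + 3*I*√78 ≈ 84.0 + 26.495*I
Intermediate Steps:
U(b, g) = 3 + b
U(0, 11)*(28 + √(-72 + 6*(0 - 1))) = (3 + 0)*(28 + √(-72 + 6*(0 - 1))) = 3*(28 + √(-72 + 6*(-1))) = 3*(28 + √(-72 - 6)) = 3*(28 + √(-78)) = 3*(28 + I*√78) = 84 + 3*I*√78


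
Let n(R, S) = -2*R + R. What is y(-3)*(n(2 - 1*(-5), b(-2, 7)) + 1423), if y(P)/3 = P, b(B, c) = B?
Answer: -12744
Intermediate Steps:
n(R, S) = -R
y(P) = 3*P
y(-3)*(n(2 - 1*(-5), b(-2, 7)) + 1423) = (3*(-3))*(-(2 - 1*(-5)) + 1423) = -9*(-(2 + 5) + 1423) = -9*(-1*7 + 1423) = -9*(-7 + 1423) = -9*1416 = -12744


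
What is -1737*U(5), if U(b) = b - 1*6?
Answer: 1737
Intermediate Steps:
U(b) = -6 + b (U(b) = b - 6 = -6 + b)
-1737*U(5) = -1737*(-6 + 5) = -1737*(-1) = 1737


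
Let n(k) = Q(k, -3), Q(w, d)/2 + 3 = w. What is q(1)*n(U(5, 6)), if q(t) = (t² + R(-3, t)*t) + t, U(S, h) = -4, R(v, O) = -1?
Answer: -14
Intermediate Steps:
Q(w, d) = -6 + 2*w
q(t) = t² (q(t) = (t² - t) + t = t²)
n(k) = -6 + 2*k
q(1)*n(U(5, 6)) = 1²*(-6 + 2*(-4)) = 1*(-6 - 8) = 1*(-14) = -14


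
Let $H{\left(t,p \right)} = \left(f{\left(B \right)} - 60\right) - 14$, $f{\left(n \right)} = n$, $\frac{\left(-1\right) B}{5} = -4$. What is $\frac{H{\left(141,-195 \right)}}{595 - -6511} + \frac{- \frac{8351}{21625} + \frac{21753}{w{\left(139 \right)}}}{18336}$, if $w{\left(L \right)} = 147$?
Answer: $\frac{7769015707}{17258061513000} \approx 0.00045017$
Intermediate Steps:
$B = 20$ ($B = \left(-5\right) \left(-4\right) = 20$)
$H{\left(t,p \right)} = -54$ ($H{\left(t,p \right)} = \left(20 - 60\right) - 14 = -40 - 14 = -54$)
$\frac{H{\left(141,-195 \right)}}{595 - -6511} + \frac{- \frac{8351}{21625} + \frac{21753}{w{\left(139 \right)}}}{18336} = - \frac{54}{595 - -6511} + \frac{- \frac{8351}{21625} + \frac{21753}{147}}{18336} = - \frac{54}{595 + 6511} + \left(\left(-8351\right) \frac{1}{21625} + 21753 \cdot \frac{1}{147}\right) \frac{1}{18336} = - \frac{54}{7106} + \left(- \frac{8351}{21625} + \frac{7251}{49}\right) \frac{1}{18336} = \left(-54\right) \frac{1}{7106} + \frac{156393676}{1059625} \cdot \frac{1}{18336} = - \frac{27}{3553} + \frac{39098419}{4857321000} = \frac{7769015707}{17258061513000}$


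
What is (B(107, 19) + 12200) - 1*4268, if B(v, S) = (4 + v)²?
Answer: 20253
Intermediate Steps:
(B(107, 19) + 12200) - 1*4268 = ((4 + 107)² + 12200) - 1*4268 = (111² + 12200) - 4268 = (12321 + 12200) - 4268 = 24521 - 4268 = 20253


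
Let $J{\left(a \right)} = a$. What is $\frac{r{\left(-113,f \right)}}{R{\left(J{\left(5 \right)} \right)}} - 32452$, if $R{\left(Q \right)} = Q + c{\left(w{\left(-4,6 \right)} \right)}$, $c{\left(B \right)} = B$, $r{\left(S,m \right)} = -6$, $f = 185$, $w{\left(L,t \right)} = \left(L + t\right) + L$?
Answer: $-32454$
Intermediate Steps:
$w{\left(L,t \right)} = t + 2 L$
$R{\left(Q \right)} = -2 + Q$ ($R{\left(Q \right)} = Q + \left(6 + 2 \left(-4\right)\right) = Q + \left(6 - 8\right) = Q - 2 = -2 + Q$)
$\frac{r{\left(-113,f \right)}}{R{\left(J{\left(5 \right)} \right)}} - 32452 = - \frac{6}{-2 + 5} - 32452 = - \frac{6}{3} - 32452 = \left(-6\right) \frac{1}{3} - 32452 = -2 - 32452 = -32454$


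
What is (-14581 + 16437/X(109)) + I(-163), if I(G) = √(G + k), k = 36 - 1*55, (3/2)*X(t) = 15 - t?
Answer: -2790539/188 + I*√182 ≈ -14843.0 + 13.491*I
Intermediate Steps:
X(t) = 10 - 2*t/3 (X(t) = 2*(15 - t)/3 = 10 - 2*t/3)
k = -19 (k = 36 - 55 = -19)
I(G) = √(-19 + G) (I(G) = √(G - 19) = √(-19 + G))
(-14581 + 16437/X(109)) + I(-163) = (-14581 + 16437/(10 - ⅔*109)) + √(-19 - 163) = (-14581 + 16437/(10 - 218/3)) + √(-182) = (-14581 + 16437/(-188/3)) + I*√182 = (-14581 + 16437*(-3/188)) + I*√182 = (-14581 - 49311/188) + I*√182 = -2790539/188 + I*√182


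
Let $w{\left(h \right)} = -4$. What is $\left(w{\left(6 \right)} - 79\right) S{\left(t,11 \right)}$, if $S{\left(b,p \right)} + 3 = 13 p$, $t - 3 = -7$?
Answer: $-11620$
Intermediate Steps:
$t = -4$ ($t = 3 - 7 = -4$)
$S{\left(b,p \right)} = -3 + 13 p$
$\left(w{\left(6 \right)} - 79\right) S{\left(t,11 \right)} = \left(-4 - 79\right) \left(-3 + 13 \cdot 11\right) = - 83 \left(-3 + 143\right) = \left(-83\right) 140 = -11620$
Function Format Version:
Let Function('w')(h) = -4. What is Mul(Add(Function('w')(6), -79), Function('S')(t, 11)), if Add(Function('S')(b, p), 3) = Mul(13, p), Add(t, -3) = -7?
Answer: -11620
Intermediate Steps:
t = -4 (t = Add(3, -7) = -4)
Function('S')(b, p) = Add(-3, Mul(13, p))
Mul(Add(Function('w')(6), -79), Function('S')(t, 11)) = Mul(Add(-4, -79), Add(-3, Mul(13, 11))) = Mul(-83, Add(-3, 143)) = Mul(-83, 140) = -11620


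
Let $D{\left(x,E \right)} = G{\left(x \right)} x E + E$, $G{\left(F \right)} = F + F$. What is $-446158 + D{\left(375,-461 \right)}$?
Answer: $-130102869$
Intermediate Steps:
$G{\left(F \right)} = 2 F$
$D{\left(x,E \right)} = E + 2 E x^{2}$ ($D{\left(x,E \right)} = 2 x x E + E = 2 x^{2} E + E = 2 E x^{2} + E = E + 2 E x^{2}$)
$-446158 + D{\left(375,-461 \right)} = -446158 - 461 \left(1 + 2 \cdot 375^{2}\right) = -446158 - 461 \left(1 + 2 \cdot 140625\right) = -446158 - 461 \left(1 + 281250\right) = -446158 - 129656711 = -130102869$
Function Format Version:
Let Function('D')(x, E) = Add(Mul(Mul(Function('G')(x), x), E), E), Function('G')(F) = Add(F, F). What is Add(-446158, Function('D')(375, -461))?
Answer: -130102869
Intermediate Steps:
Function('G')(F) = Mul(2, F)
Function('D')(x, E) = Add(E, Mul(2, E, Pow(x, 2))) (Function('D')(x, E) = Add(Mul(Mul(Mul(2, x), x), E), E) = Add(Mul(Mul(2, Pow(x, 2)), E), E) = Add(Mul(2, E, Pow(x, 2)), E) = Add(E, Mul(2, E, Pow(x, 2))))
Add(-446158, Function('D')(375, -461)) = Add(-446158, Mul(-461, Add(1, Mul(2, Pow(375, 2))))) = Add(-446158, Mul(-461, Add(1, Mul(2, 140625)))) = Add(-446158, Mul(-461, Add(1, 281250))) = Add(-446158, Mul(-461, 281251)) = Add(-446158, -129656711) = -130102869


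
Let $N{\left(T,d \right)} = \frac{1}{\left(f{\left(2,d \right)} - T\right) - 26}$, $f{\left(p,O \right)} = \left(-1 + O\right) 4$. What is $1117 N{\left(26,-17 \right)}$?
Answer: $- \frac{1117}{124} \approx -9.0081$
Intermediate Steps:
$f{\left(p,O \right)} = -4 + 4 O$
$N{\left(T,d \right)} = \frac{1}{-30 - T + 4 d}$ ($N{\left(T,d \right)} = \frac{1}{\left(\left(-4 + 4 d\right) - T\right) - 26} = \frac{1}{\left(-4 - T + 4 d\right) - 26} = \frac{1}{-30 - T + 4 d}$)
$1117 N{\left(26,-17 \right)} = \frac{1117}{-30 - 26 + 4 \left(-17\right)} = \frac{1117}{-30 - 26 - 68} = \frac{1117}{-124} = 1117 \left(- \frac{1}{124}\right) = - \frac{1117}{124}$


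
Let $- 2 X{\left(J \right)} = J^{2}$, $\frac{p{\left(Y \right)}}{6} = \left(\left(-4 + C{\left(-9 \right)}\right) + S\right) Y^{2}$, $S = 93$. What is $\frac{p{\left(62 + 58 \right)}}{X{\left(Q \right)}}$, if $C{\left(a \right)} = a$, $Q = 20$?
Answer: $-34560$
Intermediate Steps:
$p{\left(Y \right)} = 480 Y^{2}$ ($p{\left(Y \right)} = 6 \left(\left(-4 - 9\right) + 93\right) Y^{2} = 6 \left(-13 + 93\right) Y^{2} = 6 \cdot 80 Y^{2} = 480 Y^{2}$)
$X{\left(J \right)} = - \frac{J^{2}}{2}$
$\frac{p{\left(62 + 58 \right)}}{X{\left(Q \right)}} = \frac{480 \left(62 + 58\right)^{2}}{\left(- \frac{1}{2}\right) 20^{2}} = \frac{480 \cdot 120^{2}}{\left(- \frac{1}{2}\right) 400} = \frac{480 \cdot 14400}{-200} = 6912000 \left(- \frac{1}{200}\right) = -34560$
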